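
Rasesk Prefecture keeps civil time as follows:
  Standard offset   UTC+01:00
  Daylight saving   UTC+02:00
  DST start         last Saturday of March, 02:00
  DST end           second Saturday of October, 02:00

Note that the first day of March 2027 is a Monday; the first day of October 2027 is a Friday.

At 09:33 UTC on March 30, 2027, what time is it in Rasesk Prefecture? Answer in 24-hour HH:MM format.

1 March 2027 is a Monday, so Saturdays fall on 6, 13, 20, 27; the last is March 27.
1 October 2027 is a Friday, so the first Saturday is October 2 and the second is October 9.
At the standard offset (UTC+01:00), 09:33 UTC + 1h = 10:33 Rasesk Prefecture standard time.
The standard-time date in Rasesk Prefecture, March 30, 2027, falls between 27 March and 9 October, so daylight saving is in effect and Rasesk Prefecture is at UTC+02:00.
09:33 UTC + 2h = 11:33 local.

11:33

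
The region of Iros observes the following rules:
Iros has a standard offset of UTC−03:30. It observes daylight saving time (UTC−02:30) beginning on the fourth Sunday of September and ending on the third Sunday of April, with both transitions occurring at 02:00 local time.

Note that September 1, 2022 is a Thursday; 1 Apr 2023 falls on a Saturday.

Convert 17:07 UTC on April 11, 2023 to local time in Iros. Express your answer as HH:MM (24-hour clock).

1 September 2022 is a Thursday, so the first Sunday is September 4 and the fourth is September 25.
1 April 2023 is a Saturday, so the first Sunday is April 2 and the third is April 16.
At the standard offset (UTC−03:30), 17:07 UTC − 3h30m = 13:37 Iros standard time.
The standard-time date in Iros, April 11, 2023, lies within the daylight-saving period (25 September 2022 – 16 April 2023), so Iros is on daylight time, UTC−02:30.
17:07 UTC − 2h30m = 14:37 local.

14:37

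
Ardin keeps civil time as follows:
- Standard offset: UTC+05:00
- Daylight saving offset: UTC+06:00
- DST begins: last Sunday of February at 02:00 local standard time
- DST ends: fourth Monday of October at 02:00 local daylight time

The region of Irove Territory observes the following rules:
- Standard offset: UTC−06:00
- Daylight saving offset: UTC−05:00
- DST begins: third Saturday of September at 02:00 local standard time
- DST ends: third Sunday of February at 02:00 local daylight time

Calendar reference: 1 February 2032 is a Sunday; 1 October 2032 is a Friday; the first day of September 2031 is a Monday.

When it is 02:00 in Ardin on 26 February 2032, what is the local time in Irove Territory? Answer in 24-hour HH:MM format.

1 February 2032 is a Sunday, so Sundays fall on 1, 8, 15, 22, 29; the last is February 29.
1 October 2032 is a Friday, so the first Monday is October 4 and the fourth is October 25.
Daylight saving runs 29 February – 25 October; 26 February 2032 is outside that window, so Ardin is on standard time at UTC+05:00.
02:00 Ardin − 5h = 21:00 UTC (rolling into the previous day, 25 February 2032).
1 September 2031 is a Monday, so the first Saturday is September 6 and the third is September 20.
1 February 2032 is a Sunday, so the first Sunday is February 1 and the third is February 15.
At the standard offset (UTC−06:00), 21:00 UTC − 6h = 15:00 Irove Territory standard time.
Daylight saving runs 20 September 2031 – 15 February 2032; the standard-time date in Irove Territory, 25 February 2032, is outside that window, so Irove Territory is on standard time at UTC−06:00.
21:00 UTC − 6h = 15:00 Irove Territory.

15:00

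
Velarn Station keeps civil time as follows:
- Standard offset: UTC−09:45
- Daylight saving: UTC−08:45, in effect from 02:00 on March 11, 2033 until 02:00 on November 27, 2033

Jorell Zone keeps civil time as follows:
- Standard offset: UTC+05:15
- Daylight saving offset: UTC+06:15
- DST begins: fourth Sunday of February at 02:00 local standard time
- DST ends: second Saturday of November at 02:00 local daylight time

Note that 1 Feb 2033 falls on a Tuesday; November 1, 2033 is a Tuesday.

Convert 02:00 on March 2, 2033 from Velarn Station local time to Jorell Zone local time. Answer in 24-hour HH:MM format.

18:00

Daylight saving runs 11 March – 27 November; March 2, 2033 is outside that window, so Velarn Station is on standard time at UTC−09:45.
02:00 Velarn Station + 9h45m = 11:45 UTC.
1 February 2033 is a Tuesday, so the first Sunday is February 6 and the fourth is February 27.
1 November 2033 is a Tuesday, so the first Saturday is November 5 and the second is November 12.
At the standard offset (UTC+05:15), 11:45 UTC + 5h15m = 17:00 Jorell Zone standard time.
The standard-time date in Jorell Zone, March 2, 2033, falls between 27 February and 12 November, so daylight saving is in effect and Jorell Zone is at UTC+06:15.
11:45 UTC + 6h15m = 18:00 Jorell Zone.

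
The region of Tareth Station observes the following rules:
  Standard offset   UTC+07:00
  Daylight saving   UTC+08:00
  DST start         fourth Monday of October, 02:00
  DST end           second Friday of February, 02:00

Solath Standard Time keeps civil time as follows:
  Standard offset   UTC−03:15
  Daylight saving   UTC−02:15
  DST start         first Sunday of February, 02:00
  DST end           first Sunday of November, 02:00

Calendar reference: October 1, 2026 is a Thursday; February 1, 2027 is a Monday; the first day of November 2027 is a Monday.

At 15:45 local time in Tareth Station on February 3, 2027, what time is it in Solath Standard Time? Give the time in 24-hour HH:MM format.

1 October 2026 is a Thursday, so the first Monday is October 5 and the fourth is October 26.
1 February 2027 is a Monday, so the first Friday is February 5 and the second is February 12.
February 3, 2027 lies within the daylight-saving period (26 October 2026 – 12 February 2027), so Tareth Station is on daylight time, UTC+08:00.
15:45 Tareth Station − 8h = 07:45 UTC.
1 February 2027 is a Monday, so the first Sunday is February 7.
1 November 2027 is a Monday, so the first Sunday is November 7.
At the standard offset (UTC−03:15), 07:45 UTC − 3h15m = 04:30 Solath Standard Time standard time.
The standard-time date in Solath Standard Time, February 3, 2027, does not fall between 7 February and 7 November, so daylight saving is not in effect and Solath Standard Time is at UTC−03:15.
07:45 UTC − 3h15m = 04:30 Solath Standard Time.

04:30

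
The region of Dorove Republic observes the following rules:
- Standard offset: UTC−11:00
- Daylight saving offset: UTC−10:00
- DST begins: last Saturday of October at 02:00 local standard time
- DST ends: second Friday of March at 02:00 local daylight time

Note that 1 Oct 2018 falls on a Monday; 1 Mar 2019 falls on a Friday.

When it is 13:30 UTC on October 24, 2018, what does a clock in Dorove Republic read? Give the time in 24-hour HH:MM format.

02:30

1 October 2018 is a Monday, so Saturdays fall on 6, 13, 20, 27; the last is October 27.
1 March 2019 is a Friday, so the first Friday is March 1 and the second is March 8.
At the standard offset (UTC−11:00), 13:30 UTC − 11h = 02:30 Dorove Republic standard time.
The standard-time date in Dorove Republic, October 24, 2018, does not fall between 27 October 2018 and 8 March 2019, so daylight saving is not in effect and Dorove Republic is at UTC−11:00.
13:30 UTC − 11h = 02:30 local.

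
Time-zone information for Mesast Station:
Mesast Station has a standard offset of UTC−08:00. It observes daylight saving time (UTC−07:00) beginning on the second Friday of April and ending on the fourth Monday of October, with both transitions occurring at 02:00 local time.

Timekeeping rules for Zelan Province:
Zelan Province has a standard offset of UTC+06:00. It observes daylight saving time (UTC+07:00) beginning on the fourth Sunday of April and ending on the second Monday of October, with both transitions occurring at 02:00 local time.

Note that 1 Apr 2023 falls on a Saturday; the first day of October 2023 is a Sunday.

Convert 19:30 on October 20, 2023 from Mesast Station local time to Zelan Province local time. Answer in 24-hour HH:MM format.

08:30

1 April 2023 is a Saturday, so the first Friday is April 7 and the second is April 14.
1 October 2023 is a Sunday, so the first Monday is October 2 and the fourth is October 23.
October 20, 2023 falls between 14 April and 23 October, so daylight saving is in effect and Mesast Station is at UTC−07:00.
19:30 Mesast Station + 7h = 02:30 UTC (rolling into the next day, 21 October 2023).
1 April 2023 is a Saturday, so the first Sunday is April 2 and the fourth is April 23.
1 October 2023 is a Sunday, so the first Monday is October 2 and the second is October 9.
At the standard offset (UTC+06:00), 02:30 UTC + 6h = 08:30 Zelan Province standard time.
The standard-time date in Zelan Province, October 21, 2023, does not fall between 23 April and 9 October, so daylight saving is not in effect and Zelan Province is at UTC+06:00.
02:30 UTC + 6h = 08:30 Zelan Province.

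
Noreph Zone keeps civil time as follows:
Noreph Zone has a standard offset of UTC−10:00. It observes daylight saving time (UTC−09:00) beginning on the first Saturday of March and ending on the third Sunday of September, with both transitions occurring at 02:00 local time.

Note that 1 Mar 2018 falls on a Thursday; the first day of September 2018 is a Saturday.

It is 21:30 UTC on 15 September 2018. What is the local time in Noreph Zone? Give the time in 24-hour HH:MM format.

1 March 2018 is a Thursday, so the first Saturday is March 3.
1 September 2018 is a Saturday, so the first Sunday is September 2 and the third is September 16.
At the standard offset (UTC−10:00), 21:30 UTC − 10h = 11:30 Noreph Zone standard time.
Daylight saving runs 3 March – 16 September; the standard-time date in Noreph Zone, 15 September 2018, is inside that window, so Noreph Zone is at UTC−09:00.
21:30 UTC − 9h = 12:30 local.

12:30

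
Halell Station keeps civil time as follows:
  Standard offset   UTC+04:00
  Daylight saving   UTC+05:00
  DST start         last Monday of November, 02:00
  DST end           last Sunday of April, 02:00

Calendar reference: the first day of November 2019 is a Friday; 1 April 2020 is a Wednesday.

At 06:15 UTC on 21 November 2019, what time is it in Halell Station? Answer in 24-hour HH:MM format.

10:15

1 November 2019 is a Friday, so Mondays fall on 4, 11, 18, 25; the last is November 25.
1 April 2020 is a Wednesday, so Sundays fall on 5, 12, 19, 26; the last is April 26.
At the standard offset (UTC+04:00), 06:15 UTC + 4h = 10:15 Halell Station standard time.
Daylight saving runs 25 November 2019 – 26 April 2020; the standard-time date in Halell Station, 21 November 2019, is outside that window, so Halell Station is on standard time at UTC+04:00.
06:15 UTC + 4h = 10:15 local.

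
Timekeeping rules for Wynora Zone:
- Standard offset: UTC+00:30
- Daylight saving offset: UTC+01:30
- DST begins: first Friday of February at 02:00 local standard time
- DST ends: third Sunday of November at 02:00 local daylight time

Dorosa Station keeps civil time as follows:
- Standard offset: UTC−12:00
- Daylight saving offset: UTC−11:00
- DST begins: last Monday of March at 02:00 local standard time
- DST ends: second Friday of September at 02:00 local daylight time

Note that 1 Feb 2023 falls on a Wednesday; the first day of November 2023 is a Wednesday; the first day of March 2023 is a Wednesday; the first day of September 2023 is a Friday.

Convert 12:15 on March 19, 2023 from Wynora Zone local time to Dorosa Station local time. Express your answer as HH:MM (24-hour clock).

22:45

1 February 2023 is a Wednesday, so the first Friday is February 3.
1 November 2023 is a Wednesday, so the first Sunday is November 5 and the third is November 19.
March 19, 2023 lies within the daylight-saving period (3 February – 19 November), so Wynora Zone is on daylight time, UTC+01:30.
12:15 Wynora Zone − 1h30m = 10:45 UTC.
1 March 2023 is a Wednesday, so Mondays fall on 6, 13, 20, 27; the last is March 27.
1 September 2023 is a Friday, so the first Friday is September 1 and the second is September 8.
At the standard offset (UTC−12:00), 10:45 UTC − 12h = 22:45 Dorosa Station standard time (rolling into the previous day, 18 March 2023).
Daylight saving runs 27 March – 8 September; the standard-time date in Dorosa Station, March 18, 2023, is outside that window, so Dorosa Station is on standard time at UTC−12:00.
10:45 UTC − 12h = 22:45 Dorosa Station (rolling into the previous day, 18 March 2023).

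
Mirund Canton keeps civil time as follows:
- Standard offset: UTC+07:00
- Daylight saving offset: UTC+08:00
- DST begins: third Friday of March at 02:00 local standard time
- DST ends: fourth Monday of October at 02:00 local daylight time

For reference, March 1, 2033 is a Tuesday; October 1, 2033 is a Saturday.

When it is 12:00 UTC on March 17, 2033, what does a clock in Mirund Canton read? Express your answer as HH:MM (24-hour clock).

19:00

1 March 2033 is a Tuesday, so the first Friday is March 4 and the third is March 18.
1 October 2033 is a Saturday, so the first Monday is October 3 and the fourth is October 24.
At the standard offset (UTC+07:00), 12:00 UTC + 7h = 19:00 Mirund Canton standard time.
The standard-time date in Mirund Canton, March 17, 2033, is outside the daylight-saving period (18 March – 24 October), so Mirund Canton is on standard time, UTC+07:00.
12:00 UTC + 7h = 19:00 local.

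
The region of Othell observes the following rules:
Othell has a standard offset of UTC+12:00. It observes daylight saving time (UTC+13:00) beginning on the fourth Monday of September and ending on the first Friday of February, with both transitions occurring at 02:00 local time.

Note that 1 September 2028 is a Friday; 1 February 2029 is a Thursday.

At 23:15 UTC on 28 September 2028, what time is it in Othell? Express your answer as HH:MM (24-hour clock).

1 September 2028 is a Friday, so the first Monday is September 4 and the fourth is September 25.
1 February 2029 is a Thursday, so the first Friday is February 2.
At the standard offset (UTC+12:00), 23:15 UTC + 12h = 11:15 Othell standard time (rolling into the next day, 29 September 2028).
Daylight saving runs 25 September 2028 – 2 February 2029; the standard-time date in Othell, 29 September 2028, is inside that window, so Othell is at UTC+13:00.
23:15 UTC + 13h = 12:15 local (rolling into the next day, 29 September 2028).

12:15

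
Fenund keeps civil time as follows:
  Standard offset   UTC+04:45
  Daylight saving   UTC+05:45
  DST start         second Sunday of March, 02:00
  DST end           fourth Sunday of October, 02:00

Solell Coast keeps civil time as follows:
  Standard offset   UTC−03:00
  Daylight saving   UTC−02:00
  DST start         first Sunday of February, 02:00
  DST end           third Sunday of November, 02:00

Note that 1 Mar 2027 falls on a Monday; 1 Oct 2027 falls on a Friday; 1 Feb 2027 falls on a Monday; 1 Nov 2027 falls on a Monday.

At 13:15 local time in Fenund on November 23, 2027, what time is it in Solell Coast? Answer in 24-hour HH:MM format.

1 March 2027 is a Monday, so the first Sunday is March 7 and the second is March 14.
1 October 2027 is a Friday, so the first Sunday is October 3 and the fourth is October 24.
Daylight saving runs 14 March – 24 October; November 23, 2027 is outside that window, so Fenund is on standard time at UTC+04:45.
13:15 Fenund − 4h45m = 08:30 UTC.
1 February 2027 is a Monday, so the first Sunday is February 7.
1 November 2027 is a Monday, so the first Sunday is November 7 and the third is November 21.
At the standard offset (UTC−03:00), 08:30 UTC − 3h = 05:30 Solell Coast standard time.
Daylight saving runs 7 February – 21 November; the standard-time date in Solell Coast, November 23, 2027, is outside that window, so Solell Coast is on standard time at UTC−03:00.
08:30 UTC − 3h = 05:30 Solell Coast.

05:30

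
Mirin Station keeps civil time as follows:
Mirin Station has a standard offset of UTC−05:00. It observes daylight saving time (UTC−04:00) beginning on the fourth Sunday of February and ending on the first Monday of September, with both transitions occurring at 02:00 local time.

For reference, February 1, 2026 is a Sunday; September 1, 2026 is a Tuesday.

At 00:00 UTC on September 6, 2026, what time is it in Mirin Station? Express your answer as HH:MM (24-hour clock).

1 February 2026 is a Sunday, so the first Sunday is February 1 and the fourth is February 22.
1 September 2026 is a Tuesday, so the first Monday is September 7.
At the standard offset (UTC−05:00), 00:00 UTC − 5h = 19:00 Mirin Station standard time (rolling into the previous day, 5 September 2026).
The standard-time date in Mirin Station, September 5, 2026, lies within the daylight-saving period (22 February – 7 September), so Mirin Station is on daylight time, UTC−04:00.
00:00 UTC − 4h = 20:00 local (rolling into the previous day, 5 September 2026).

20:00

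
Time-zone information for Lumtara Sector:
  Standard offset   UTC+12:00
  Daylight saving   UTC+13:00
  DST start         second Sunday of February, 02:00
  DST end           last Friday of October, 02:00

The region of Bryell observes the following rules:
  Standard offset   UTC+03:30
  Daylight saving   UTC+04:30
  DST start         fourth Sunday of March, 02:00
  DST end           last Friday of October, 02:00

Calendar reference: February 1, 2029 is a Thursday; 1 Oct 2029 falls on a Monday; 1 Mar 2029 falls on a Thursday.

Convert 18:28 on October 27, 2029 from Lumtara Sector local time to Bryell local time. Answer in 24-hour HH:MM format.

1 February 2029 is a Thursday, so the first Sunday is February 4 and the second is February 11.
1 October 2029 is a Monday, so Fridays fall on 5, 12, 19, 26; the last is October 26.
October 27, 2029 is outside the daylight-saving period (11 February – 26 October), so Lumtara Sector is on standard time, UTC+12:00.
18:28 Lumtara Sector − 12h = 06:28 UTC.
1 March 2029 is a Thursday, so the first Sunday is March 4 and the fourth is March 25.
1 October 2029 is a Monday, so Fridays fall on 5, 12, 19, 26; the last is October 26.
At the standard offset (UTC+03:30), 06:28 UTC + 3h30m = 09:58 Bryell standard time.
The standard-time date in Bryell, October 27, 2029, does not fall between 25 March and 26 October, so daylight saving is not in effect and Bryell is at UTC+03:30.
06:28 UTC + 3h30m = 09:58 Bryell.

09:58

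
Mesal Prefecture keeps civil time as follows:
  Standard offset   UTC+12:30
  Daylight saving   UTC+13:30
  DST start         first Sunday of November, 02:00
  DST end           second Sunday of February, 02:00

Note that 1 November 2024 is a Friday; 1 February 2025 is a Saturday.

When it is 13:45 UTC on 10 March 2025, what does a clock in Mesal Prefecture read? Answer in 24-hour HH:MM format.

1 November 2024 is a Friday, so the first Sunday is November 3.
1 February 2025 is a Saturday, so the first Sunday is February 2 and the second is February 9.
At the standard offset (UTC+12:30), 13:45 UTC + 12h30m = 02:15 Mesal Prefecture standard time (rolling into the next day, 11 March 2025).
The standard-time date in Mesal Prefecture, 11 March 2025, is outside the daylight-saving period (3 November 2024 – 9 February 2025), so Mesal Prefecture is on standard time, UTC+12:30.
13:45 UTC + 12h30m = 02:15 local (rolling into the next day, 11 March 2025).

02:15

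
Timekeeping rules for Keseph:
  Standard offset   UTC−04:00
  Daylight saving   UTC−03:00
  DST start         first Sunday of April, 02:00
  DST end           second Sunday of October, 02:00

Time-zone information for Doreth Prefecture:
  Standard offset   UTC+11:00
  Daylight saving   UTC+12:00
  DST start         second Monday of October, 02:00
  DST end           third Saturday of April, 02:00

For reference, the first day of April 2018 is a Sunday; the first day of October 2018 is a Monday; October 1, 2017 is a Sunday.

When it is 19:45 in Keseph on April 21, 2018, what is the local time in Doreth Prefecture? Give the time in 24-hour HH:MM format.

09:45

1 April 2018 is a Sunday, so the first Sunday is April 1.
1 October 2018 is a Monday, so the first Sunday is October 7 and the second is October 14.
April 21, 2018 lies within the daylight-saving period (1 April – 14 October), so Keseph is on daylight time, UTC−03:00.
19:45 Keseph + 3h = 22:45 UTC.
1 October 2017 is a Sunday, so the first Monday is October 2 and the second is October 9.
1 April 2018 is a Sunday, so the first Saturday is April 7 and the third is April 21.
At the standard offset (UTC+11:00), 22:45 UTC + 11h = 09:45 Doreth Prefecture standard time (rolling into the next day, 22 April 2018).
The standard-time date in Doreth Prefecture, April 22, 2018, is outside the daylight-saving period (9 October 2017 – 21 April 2018), so Doreth Prefecture is on standard time, UTC+11:00.
22:45 UTC + 11h = 09:45 Doreth Prefecture (rolling into the next day, 22 April 2018).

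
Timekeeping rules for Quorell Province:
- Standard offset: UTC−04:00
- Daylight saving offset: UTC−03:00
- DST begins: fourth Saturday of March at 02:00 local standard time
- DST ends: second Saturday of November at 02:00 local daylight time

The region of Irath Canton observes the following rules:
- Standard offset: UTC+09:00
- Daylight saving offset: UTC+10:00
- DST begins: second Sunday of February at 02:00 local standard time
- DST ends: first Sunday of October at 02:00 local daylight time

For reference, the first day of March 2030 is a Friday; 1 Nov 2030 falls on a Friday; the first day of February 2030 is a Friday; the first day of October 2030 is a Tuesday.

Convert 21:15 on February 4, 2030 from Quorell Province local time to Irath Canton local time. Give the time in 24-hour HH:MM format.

10:15

1 March 2030 is a Friday, so the first Saturday is March 2 and the fourth is March 23.
1 November 2030 is a Friday, so the first Saturday is November 2 and the second is November 9.
Daylight saving runs 23 March – 9 November; February 4, 2030 is outside that window, so Quorell Province is on standard time at UTC−04:00.
21:15 Quorell Province + 4h = 01:15 UTC (rolling into the next day, 5 February 2030).
1 February 2030 is a Friday, so the first Sunday is February 3 and the second is February 10.
1 October 2030 is a Tuesday, so the first Sunday is October 6.
At the standard offset (UTC+09:00), 01:15 UTC + 9h = 10:15 Irath Canton standard time.
The standard-time date in Irath Canton, February 5, 2030, is outside the daylight-saving period (10 February – 6 October), so Irath Canton is on standard time, UTC+09:00.
01:15 UTC + 9h = 10:15 Irath Canton.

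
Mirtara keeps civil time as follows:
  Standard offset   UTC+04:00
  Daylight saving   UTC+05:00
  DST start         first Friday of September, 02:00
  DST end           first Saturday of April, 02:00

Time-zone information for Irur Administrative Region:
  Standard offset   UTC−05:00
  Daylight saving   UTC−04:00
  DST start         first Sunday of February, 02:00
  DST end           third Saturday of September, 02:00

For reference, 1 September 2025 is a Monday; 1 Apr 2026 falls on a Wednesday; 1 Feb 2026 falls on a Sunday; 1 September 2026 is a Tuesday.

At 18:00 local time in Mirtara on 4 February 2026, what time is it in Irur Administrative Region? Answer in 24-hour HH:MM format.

1 September 2025 is a Monday, so the first Friday is September 5.
1 April 2026 is a Wednesday, so the first Saturday is April 4.
4 February 2026 falls between 5 September 2025 and 4 April 2026, so daylight saving is in effect and Mirtara is at UTC+05:00.
18:00 Mirtara − 5h = 13:00 UTC.
1 February 2026 is a Sunday, so the first Sunday is February 1.
1 September 2026 is a Tuesday, so the first Saturday is September 5 and the third is September 19.
At the standard offset (UTC−05:00), 13:00 UTC − 5h = 08:00 Irur Administrative Region standard time.
The standard-time date in Irur Administrative Region, 4 February 2026, lies within the daylight-saving period (1 February – 19 September), so Irur Administrative Region is on daylight time, UTC−04:00.
13:00 UTC − 4h = 09:00 Irur Administrative Region.

09:00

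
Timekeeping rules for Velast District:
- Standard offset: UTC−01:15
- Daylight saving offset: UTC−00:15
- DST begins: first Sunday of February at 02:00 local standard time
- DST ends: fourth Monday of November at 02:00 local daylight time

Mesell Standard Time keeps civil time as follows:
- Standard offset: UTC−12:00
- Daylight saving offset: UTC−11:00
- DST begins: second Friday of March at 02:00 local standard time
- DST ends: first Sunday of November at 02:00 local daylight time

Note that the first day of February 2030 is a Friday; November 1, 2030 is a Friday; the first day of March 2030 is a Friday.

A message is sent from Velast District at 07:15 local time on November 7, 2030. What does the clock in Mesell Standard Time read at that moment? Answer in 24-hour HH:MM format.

19:30

1 February 2030 is a Friday, so the first Sunday is February 3.
1 November 2030 is a Friday, so the first Monday is November 4 and the fourth is November 25.
November 7, 2030 lies within the daylight-saving period (3 February – 25 November), so Velast District is on daylight time, UTC−00:15.
07:15 Velast District + 0h15m = 07:30 UTC.
1 March 2030 is a Friday, so the first Friday is March 1 and the second is March 8.
1 November 2030 is a Friday, so the first Sunday is November 3.
At the standard offset (UTC−12:00), 07:30 UTC − 12h = 19:30 Mesell Standard Time standard time (rolling into the previous day, 6 November 2030).
The standard-time date in Mesell Standard Time, November 6, 2030, does not fall between 8 March and 3 November, so daylight saving is not in effect and Mesell Standard Time is at UTC−12:00.
07:30 UTC − 12h = 19:30 Mesell Standard Time (rolling into the previous day, 6 November 2030).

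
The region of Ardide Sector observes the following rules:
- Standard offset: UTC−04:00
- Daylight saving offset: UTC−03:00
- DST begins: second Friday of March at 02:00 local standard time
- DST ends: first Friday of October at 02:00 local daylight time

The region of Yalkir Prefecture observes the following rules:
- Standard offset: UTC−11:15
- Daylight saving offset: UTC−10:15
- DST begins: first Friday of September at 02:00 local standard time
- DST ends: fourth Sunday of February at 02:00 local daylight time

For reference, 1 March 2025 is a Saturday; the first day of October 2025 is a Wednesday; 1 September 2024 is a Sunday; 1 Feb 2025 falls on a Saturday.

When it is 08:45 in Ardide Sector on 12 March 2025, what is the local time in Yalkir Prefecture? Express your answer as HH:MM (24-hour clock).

1 March 2025 is a Saturday, so the first Friday is March 7 and the second is March 14.
1 October 2025 is a Wednesday, so the first Friday is October 3.
12 March 2025 is outside the daylight-saving period (14 March – 3 October), so Ardide Sector is on standard time, UTC−04:00.
08:45 Ardide Sector + 4h = 12:45 UTC.
1 September 2024 is a Sunday, so the first Friday is September 6.
1 February 2025 is a Saturday, so the first Sunday is February 2 and the fourth is February 23.
At the standard offset (UTC−11:15), 12:45 UTC − 11h15m = 01:30 Yalkir Prefecture standard time.
Daylight saving runs 6 September 2024 – 23 February 2025; the standard-time date in Yalkir Prefecture, 12 March 2025, is outside that window, so Yalkir Prefecture is on standard time at UTC−11:15.
12:45 UTC − 11h15m = 01:30 Yalkir Prefecture.

01:30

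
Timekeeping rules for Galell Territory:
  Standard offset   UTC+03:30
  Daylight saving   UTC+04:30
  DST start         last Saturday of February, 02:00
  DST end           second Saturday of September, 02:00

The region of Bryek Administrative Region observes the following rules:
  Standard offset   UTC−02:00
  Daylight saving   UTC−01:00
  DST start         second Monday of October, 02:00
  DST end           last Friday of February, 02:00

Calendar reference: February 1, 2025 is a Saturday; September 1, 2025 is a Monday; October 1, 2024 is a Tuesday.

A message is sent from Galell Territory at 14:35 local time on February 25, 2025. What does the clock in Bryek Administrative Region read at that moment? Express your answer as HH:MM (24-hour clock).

1 February 2025 is a Saturday, so Saturdays fall on 1, 8, 15, 22; the last is February 22.
1 September 2025 is a Monday, so the first Saturday is September 6 and the second is September 13.
February 25, 2025 lies within the daylight-saving period (22 February – 13 September), so Galell Territory is on daylight time, UTC+04:30.
14:35 Galell Territory − 4h30m = 10:05 UTC.
1 October 2024 is a Tuesday, so the first Monday is October 7 and the second is October 14.
1 February 2025 is a Saturday, so Fridays fall on 7, 14, 21, 28; the last is February 28.
At the standard offset (UTC−02:00), 10:05 UTC − 2h = 08:05 Bryek Administrative Region standard time.
Daylight saving runs 14 October 2024 – 28 February 2025; the standard-time date in Bryek Administrative Region, February 25, 2025, is inside that window, so Bryek Administrative Region is at UTC−01:00.
10:05 UTC − 1h = 09:05 Bryek Administrative Region.

09:05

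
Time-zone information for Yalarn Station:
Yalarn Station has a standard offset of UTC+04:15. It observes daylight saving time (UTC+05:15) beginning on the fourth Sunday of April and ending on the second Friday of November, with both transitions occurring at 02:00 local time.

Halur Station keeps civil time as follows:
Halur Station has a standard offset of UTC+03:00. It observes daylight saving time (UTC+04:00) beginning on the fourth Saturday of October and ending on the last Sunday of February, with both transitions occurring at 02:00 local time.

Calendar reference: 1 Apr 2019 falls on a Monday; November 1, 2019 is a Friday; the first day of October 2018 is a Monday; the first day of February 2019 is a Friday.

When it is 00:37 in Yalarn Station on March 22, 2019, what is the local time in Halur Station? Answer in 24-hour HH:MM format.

23:22

1 April 2019 is a Monday, so the first Sunday is April 7 and the fourth is April 28.
1 November 2019 is a Friday, so the first Friday is November 1 and the second is November 8.
March 22, 2019 is outside the daylight-saving period (28 April – 8 November), so Yalarn Station is on standard time, UTC+04:15.
00:37 Yalarn Station − 4h15m = 20:22 UTC (rolling into the previous day, 21 March 2019).
1 October 2018 is a Monday, so the first Saturday is October 6 and the fourth is October 27.
1 February 2019 is a Friday, so Sundays fall on 3, 10, 17, 24; the last is February 24.
At the standard offset (UTC+03:00), 20:22 UTC + 3h = 23:22 Halur Station standard time.
The standard-time date in Halur Station, March 21, 2019, is outside the daylight-saving period (27 October 2018 – 24 February 2019), so Halur Station is on standard time, UTC+03:00.
20:22 UTC + 3h = 23:22 Halur Station.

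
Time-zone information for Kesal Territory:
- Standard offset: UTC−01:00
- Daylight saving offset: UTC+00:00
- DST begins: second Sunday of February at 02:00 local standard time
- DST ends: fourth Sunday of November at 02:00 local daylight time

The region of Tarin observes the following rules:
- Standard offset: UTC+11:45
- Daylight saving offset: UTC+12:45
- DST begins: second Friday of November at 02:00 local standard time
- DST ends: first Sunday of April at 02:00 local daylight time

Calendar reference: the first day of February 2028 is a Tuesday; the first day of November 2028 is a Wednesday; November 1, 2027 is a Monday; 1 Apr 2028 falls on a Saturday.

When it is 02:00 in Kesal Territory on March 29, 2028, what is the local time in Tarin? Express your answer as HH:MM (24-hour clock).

1 February 2028 is a Tuesday, so the first Sunday is February 6 and the second is February 13.
1 November 2028 is a Wednesday, so the first Sunday is November 5 and the fourth is November 26.
March 29, 2028 lies within the daylight-saving period (13 February – 26 November), so Kesal Territory is on daylight time, UTC+00:00.
02:00 Kesal Territory − 0h = 02:00 UTC.
1 November 2027 is a Monday, so the first Friday is November 5 and the second is November 12.
1 April 2028 is a Saturday, so the first Sunday is April 2.
At the standard offset (UTC+11:45), 02:00 UTC + 11h45m = 13:45 Tarin standard time.
Daylight saving runs 12 November 2027 – 2 April 2028; the standard-time date in Tarin, March 29, 2028, is inside that window, so Tarin is at UTC+12:45.
02:00 UTC + 12h45m = 14:45 Tarin.

14:45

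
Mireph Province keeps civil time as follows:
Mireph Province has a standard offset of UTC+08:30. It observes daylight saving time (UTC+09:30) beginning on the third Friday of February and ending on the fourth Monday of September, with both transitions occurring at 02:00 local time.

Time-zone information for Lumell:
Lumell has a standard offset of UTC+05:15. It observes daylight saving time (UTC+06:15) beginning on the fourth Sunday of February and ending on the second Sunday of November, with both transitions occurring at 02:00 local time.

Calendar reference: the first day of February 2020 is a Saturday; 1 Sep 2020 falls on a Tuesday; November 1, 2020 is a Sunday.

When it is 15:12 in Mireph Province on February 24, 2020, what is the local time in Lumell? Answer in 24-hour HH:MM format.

11:57

1 February 2020 is a Saturday, so the first Friday is February 7 and the third is February 21.
1 September 2020 is a Tuesday, so the first Monday is September 7 and the fourth is September 28.
February 24, 2020 lies within the daylight-saving period (21 February – 28 September), so Mireph Province is on daylight time, UTC+09:30.
15:12 Mireph Province − 9h30m = 05:42 UTC.
1 February 2020 is a Saturday, so the first Sunday is February 2 and the fourth is February 23.
1 November 2020 is a Sunday, so the first Sunday is November 1 and the second is November 8.
At the standard offset (UTC+05:15), 05:42 UTC + 5h15m = 10:57 Lumell standard time.
Daylight saving runs 23 February – 8 November; the standard-time date in Lumell, February 24, 2020, is inside that window, so Lumell is at UTC+06:15.
05:42 UTC + 6h15m = 11:57 Lumell.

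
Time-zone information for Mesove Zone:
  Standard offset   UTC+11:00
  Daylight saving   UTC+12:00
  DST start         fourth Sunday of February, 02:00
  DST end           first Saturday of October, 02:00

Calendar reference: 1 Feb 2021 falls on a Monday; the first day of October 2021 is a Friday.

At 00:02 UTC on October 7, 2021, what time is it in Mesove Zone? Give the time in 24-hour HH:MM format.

1 February 2021 is a Monday, so the first Sunday is February 7 and the fourth is February 28.
1 October 2021 is a Friday, so the first Saturday is October 2.
At the standard offset (UTC+11:00), 00:02 UTC + 11h = 11:02 Mesove Zone standard time.
The standard-time date in Mesove Zone, October 7, 2021, is outside the daylight-saving period (28 February – 2 October), so Mesove Zone is on standard time, UTC+11:00.
00:02 UTC + 11h = 11:02 local.

11:02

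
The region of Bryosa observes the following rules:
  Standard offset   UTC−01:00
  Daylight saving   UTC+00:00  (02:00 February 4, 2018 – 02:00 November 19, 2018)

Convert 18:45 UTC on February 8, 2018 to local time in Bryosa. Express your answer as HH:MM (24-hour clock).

At the standard offset (UTC−01:00), 18:45 UTC − 1h = 17:45 Bryosa standard time.
The standard-time date in Bryosa, February 8, 2018, falls between 4 February and 19 November, so daylight saving is in effect and Bryosa is at UTC+00:00.
18:45 UTC + 0h = 18:45 local.

18:45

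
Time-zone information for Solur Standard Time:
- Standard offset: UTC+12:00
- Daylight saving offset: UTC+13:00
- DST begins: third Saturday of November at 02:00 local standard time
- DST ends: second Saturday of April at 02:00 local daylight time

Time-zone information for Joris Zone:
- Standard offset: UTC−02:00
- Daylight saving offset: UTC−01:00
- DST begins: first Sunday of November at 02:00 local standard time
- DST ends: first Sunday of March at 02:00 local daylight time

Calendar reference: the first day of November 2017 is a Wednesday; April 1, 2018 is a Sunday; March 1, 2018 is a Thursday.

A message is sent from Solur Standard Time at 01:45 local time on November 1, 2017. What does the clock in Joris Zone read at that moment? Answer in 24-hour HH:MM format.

1 November 2017 is a Wednesday, so the first Saturday is November 4 and the third is November 18.
1 April 2018 is a Sunday, so the first Saturday is April 7 and the second is April 14.
November 1, 2017 is outside the daylight-saving period (18 November 2017 – 14 April 2018), so Solur Standard Time is on standard time, UTC+12:00.
01:45 Solur Standard Time − 12h = 13:45 UTC (rolling into the previous day, 31 October 2017).
1 November 2017 is a Wednesday, so the first Sunday is November 5.
1 March 2018 is a Thursday, so the first Sunday is March 4.
At the standard offset (UTC−02:00), 13:45 UTC − 2h = 11:45 Joris Zone standard time.
The standard-time date in Joris Zone, October 31, 2017, does not fall between 5 November 2017 and 4 March 2018, so daylight saving is not in effect and Joris Zone is at UTC−02:00.
13:45 UTC − 2h = 11:45 Joris Zone.

11:45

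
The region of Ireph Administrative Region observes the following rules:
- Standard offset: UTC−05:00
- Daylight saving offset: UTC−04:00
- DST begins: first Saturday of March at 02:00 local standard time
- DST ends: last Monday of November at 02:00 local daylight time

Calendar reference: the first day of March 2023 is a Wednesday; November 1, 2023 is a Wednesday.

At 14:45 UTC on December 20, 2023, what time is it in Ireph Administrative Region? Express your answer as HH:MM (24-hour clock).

09:45

1 March 2023 is a Wednesday, so the first Saturday is March 4.
1 November 2023 is a Wednesday, so Mondays fall on 6, 13, 20, 27; the last is November 27.
At the standard offset (UTC−05:00), 14:45 UTC − 5h = 09:45 Ireph Administrative Region standard time.
The standard-time date in Ireph Administrative Region, December 20, 2023, does not fall between 4 March and 27 November, so daylight saving is not in effect and Ireph Administrative Region is at UTC−05:00.
14:45 UTC − 5h = 09:45 local.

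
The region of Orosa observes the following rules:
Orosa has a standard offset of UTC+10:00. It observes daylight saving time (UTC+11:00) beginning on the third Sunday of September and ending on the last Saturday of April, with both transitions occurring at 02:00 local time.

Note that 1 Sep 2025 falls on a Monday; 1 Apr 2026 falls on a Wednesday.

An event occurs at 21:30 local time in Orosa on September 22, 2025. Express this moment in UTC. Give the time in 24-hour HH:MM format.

1 September 2025 is a Monday, so the first Sunday is September 7 and the third is September 21.
1 April 2026 is a Wednesday, so Saturdays fall on 4, 11, 18, 25; the last is April 25.
Daylight saving runs 21 September 2025 – 25 April 2026; September 22, 2025 is inside that window, so Orosa is at UTC+11:00.
21:30 local − 11h = 10:30 UTC.

10:30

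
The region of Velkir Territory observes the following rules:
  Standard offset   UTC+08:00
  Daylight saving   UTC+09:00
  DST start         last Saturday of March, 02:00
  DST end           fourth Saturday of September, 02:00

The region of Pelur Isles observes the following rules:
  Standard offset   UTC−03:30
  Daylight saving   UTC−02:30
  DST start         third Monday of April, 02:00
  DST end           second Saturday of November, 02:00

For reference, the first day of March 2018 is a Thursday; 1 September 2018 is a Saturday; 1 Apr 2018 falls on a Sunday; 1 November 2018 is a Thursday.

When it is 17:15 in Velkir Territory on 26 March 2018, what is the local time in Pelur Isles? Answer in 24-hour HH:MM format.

1 March 2018 is a Thursday, so Saturdays fall on 3, 10, 17, 24, 31; the last is March 31.
1 September 2018 is a Saturday, so the first Saturday is September 1 and the fourth is September 22.
26 March 2018 does not fall between 31 March and 22 September, so daylight saving is not in effect and Velkir Territory is at UTC+08:00.
17:15 Velkir Territory − 8h = 09:15 UTC.
1 April 2018 is a Sunday, so the first Monday is April 2 and the third is April 16.
1 November 2018 is a Thursday, so the first Saturday is November 3 and the second is November 10.
At the standard offset (UTC−03:30), 09:15 UTC − 3h30m = 05:45 Pelur Isles standard time.
Daylight saving runs 16 April – 10 November; the standard-time date in Pelur Isles, 26 March 2018, is outside that window, so Pelur Isles is on standard time at UTC−03:30.
09:15 UTC − 3h30m = 05:45 Pelur Isles.

05:45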